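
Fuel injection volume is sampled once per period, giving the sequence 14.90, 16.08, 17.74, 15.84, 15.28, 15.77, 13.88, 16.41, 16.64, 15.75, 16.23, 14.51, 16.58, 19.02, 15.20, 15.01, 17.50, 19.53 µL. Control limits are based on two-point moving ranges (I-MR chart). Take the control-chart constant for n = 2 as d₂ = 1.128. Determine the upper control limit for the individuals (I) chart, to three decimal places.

20.372

X̄ = (14.90 + 16.08 + 17.74 + 15.84 + 15.28 + 15.77 + 13.88 + 16.41 + 16.64 + 15.75 + 16.23 + 14.51 + 16.58 + 19.02 + 15.20 + 15.01 + 17.50 + 19.53) / 18 = 16.2150
Moving ranges: 1.18, 1.66, 1.90, 0.56, 0.49, 1.89, 2.53, 0.23, 0.89, 0.48, 1.72, 2.07, 2.44, 3.82, 0.19, 2.49, 2.03; M̄R̄ = 26.5700 / 17 = 1.5629
UCL = X̄ + 3·M̄R̄/d₂ = 16.2150 + 3 × 1.5629 / 1.128 = 20.3718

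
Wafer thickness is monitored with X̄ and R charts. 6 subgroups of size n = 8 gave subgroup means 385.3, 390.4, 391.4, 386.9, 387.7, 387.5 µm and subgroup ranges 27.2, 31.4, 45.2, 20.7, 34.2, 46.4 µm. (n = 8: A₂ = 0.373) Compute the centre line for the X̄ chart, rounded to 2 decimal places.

388.20

X̄̄ = (385.3 + 390.4 + 391.4 + 386.9 + 387.7 + 387.5) / 6 = 2329.2000 / 6 = 388.2000
CL = X̄̄ = 388.2000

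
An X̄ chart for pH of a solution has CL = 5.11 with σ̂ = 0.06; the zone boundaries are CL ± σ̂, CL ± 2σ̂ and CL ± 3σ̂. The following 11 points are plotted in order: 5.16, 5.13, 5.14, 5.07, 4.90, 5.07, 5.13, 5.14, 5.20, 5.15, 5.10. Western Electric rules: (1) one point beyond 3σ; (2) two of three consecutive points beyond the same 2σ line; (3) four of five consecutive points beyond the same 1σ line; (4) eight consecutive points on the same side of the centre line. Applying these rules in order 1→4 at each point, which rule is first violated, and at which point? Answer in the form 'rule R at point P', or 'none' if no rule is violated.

rule 1 at point 5

Zone of each point (C = within 1σ̂, B = 1σ̂–2σ̂, A = 2σ̂–3σ̂, * = beyond 3σ̂; sign = side of CL): 1:+C, 2:+C, 3:+C, 4:-C, 5:-*, 6:-C, 7:+C, 8:+C, 9:+B, 10:+C, 11:-C
Rule 1 (one point beyond the 3σ limits) is satisfied at point 5.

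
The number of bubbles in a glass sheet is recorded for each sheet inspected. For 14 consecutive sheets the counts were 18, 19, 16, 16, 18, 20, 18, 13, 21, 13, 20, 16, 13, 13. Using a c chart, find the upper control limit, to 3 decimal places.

28.979

c̄ = (18 + 19 + 16 + 16 + 18 + 20 + 18 + 13 + 21 + 13 + 20 + 16 + 13 + 13) / 14 = 234 / 14 = 16.7143
UCL = c̄ + 3√c̄ = 16.7143 + 3 × √16.7143 = 16.7143 + 3 × 4.0883 = 28.9792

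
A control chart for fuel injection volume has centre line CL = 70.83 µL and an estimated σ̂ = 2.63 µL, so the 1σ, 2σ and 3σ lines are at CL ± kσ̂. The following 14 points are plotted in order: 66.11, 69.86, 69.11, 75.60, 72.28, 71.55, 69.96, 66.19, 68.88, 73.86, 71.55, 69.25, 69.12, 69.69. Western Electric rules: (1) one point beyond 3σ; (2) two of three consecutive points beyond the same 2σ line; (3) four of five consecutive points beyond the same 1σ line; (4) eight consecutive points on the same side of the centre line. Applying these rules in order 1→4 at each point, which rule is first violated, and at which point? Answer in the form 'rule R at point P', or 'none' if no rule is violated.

none

Zone of each point (C = within 1σ̂, B = 1σ̂–2σ̂, A = 2σ̂–3σ̂, * = beyond 3σ̂; sign = side of CL): 1:-B, 2:-C, 3:-C, 4:+B, 5:+C, 6:+C, 7:-C, 8:-B, 9:-C, 10:+B, 11:+C, 12:-C, 13:-C, 14:-C
No rule fires across all 14 points.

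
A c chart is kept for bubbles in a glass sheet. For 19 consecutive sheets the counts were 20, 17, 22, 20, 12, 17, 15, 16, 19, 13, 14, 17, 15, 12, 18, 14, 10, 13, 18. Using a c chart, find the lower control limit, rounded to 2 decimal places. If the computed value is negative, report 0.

c̄ = (20 + 17 + 22 + 20 + 12 + 17 + 15 + 16 + 19 + 13 + 14 + 17 + 15 + 12 + 18 + 14 + 10 + 13 + 18) / 19 = 302 / 19 = 15.8947
LCL = c̄ − 3√c̄ = 15.8947 − 3 × 3.9868 = 3.9343

3.93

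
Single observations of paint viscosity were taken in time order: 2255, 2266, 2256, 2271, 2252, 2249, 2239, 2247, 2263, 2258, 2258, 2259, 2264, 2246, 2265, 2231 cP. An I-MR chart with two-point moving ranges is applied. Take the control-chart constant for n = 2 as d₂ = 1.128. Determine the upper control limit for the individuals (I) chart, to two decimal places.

X̄ = (2255 + 2266 + 2256 + 2271 + 2252 + 2249 + 2239 + 2247 + 2263 + 2258 + 2258 + 2259 + 2264 + 2246 + 2265 + 2231) / 16 = 2254.9375
Moving ranges: 11, 10, 15, 19, 3, 10, 8, 16, 5, 0, 1, 5, 18, 19, 34; M̄R̄ = 174.0000 / 15 = 11.6000
UCL = X̄ + 3·M̄R̄/d₂ = 2254.9375 + 3 × 11.6000 / 1.128 = 2285.7886

2285.79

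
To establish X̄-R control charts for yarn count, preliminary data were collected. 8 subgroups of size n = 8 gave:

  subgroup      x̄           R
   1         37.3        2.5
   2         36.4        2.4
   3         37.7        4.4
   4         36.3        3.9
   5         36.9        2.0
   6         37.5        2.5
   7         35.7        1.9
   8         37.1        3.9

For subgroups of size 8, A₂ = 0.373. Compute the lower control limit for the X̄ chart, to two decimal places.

X̄̄ = (37.3 + 36.4 + 37.7 + 36.3 + 36.9 + 37.5 + 35.7 + 37.1) / 8 = 294.9000 / 8 = 36.8625
R̄ = (2.5 + 2.4 + 4.4 + 3.9 + 2.0 + 2.5 + 1.9 + 3.9) / 8 = 23.5000 / 8 = 2.9375
LCL = X̄̄ − A₂·R̄ = 36.8625 − 0.373 × 2.9375 = 35.7668

35.77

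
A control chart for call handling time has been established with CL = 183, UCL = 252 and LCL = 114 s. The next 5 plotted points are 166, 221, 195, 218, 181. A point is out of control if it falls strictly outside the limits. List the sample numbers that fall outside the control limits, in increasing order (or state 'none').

none

All 5 points lie within [114, 252].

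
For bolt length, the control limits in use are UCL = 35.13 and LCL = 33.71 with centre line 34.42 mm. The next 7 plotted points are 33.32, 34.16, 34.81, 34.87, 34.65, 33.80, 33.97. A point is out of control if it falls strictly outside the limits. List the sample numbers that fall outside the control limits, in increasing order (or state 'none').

1

Compare each point to [33.71, 35.13]: sample 1 = 33.32 < LCL.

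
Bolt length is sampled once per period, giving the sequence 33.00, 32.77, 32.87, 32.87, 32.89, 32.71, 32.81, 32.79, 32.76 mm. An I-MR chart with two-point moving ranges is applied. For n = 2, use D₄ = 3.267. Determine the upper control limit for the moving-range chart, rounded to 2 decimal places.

Moving ranges: 0.23, 0.10, 0.00, 0.02, 0.18, 0.10, 0.02, 0.03; M̄R̄ = 0.6800 / 8 = 0.0850
UCL_MR = D₄·M̄R̄ = 3.267 × 0.0850 = 0.2777

0.28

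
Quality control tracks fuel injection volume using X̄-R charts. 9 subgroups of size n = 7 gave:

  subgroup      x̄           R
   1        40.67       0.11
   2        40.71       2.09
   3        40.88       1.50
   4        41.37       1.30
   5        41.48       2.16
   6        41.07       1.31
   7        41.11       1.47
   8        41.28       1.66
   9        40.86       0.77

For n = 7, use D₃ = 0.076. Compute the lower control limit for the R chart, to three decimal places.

R̄ = (0.11 + 2.09 + 1.50 + 1.30 + 2.16 + 1.31 + 1.47 + 1.66 + 0.77) / 9 = 12.3700 / 9 = 1.3744
LCL_R = D₃·R̄ = 0.076 × 1.3744 = 0.1045

0.104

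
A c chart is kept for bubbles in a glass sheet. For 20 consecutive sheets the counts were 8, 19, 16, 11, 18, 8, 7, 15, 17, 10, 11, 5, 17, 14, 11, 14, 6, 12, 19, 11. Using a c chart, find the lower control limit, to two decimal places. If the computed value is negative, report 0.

c̄ = (8 + 19 + 16 + 11 + 18 + 8 + 7 + 15 + 17 + 10 + 11 + 5 + 17 + 14 + 11 + 14 + 6 + 12 + 19 + 11) / 20 = 249 / 20 = 12.4500
LCL = c̄ − 3√c̄ = 12.4500 − 3 × 3.5285 = 1.8646

1.86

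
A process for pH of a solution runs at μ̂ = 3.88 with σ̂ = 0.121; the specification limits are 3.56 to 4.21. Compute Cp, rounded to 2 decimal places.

Cp = (USL − LSL) / (6σ̂) = (4.21 − 3.56) / (6 × 0.121) = 0.6500 / 0.7260 = 0.8953

0.90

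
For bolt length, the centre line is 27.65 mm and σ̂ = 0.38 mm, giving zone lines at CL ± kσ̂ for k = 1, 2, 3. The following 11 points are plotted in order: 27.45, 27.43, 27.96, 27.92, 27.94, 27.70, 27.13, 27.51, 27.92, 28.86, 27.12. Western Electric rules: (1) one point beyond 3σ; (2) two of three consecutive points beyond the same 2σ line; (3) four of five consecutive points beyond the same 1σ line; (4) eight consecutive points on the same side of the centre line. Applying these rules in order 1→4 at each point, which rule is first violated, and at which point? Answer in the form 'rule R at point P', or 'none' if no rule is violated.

rule 1 at point 10

Zone of each point (C = within 1σ̂, B = 1σ̂–2σ̂, A = 2σ̂–3σ̂, * = beyond 3σ̂; sign = side of CL): 1:-C, 2:-C, 3:+C, 4:+C, 5:+C, 6:+C, 7:-B, 8:-C, 9:+C, 10:+*, 11:-B
Rule 1 (one point beyond the 3σ limits) is satisfied at point 10.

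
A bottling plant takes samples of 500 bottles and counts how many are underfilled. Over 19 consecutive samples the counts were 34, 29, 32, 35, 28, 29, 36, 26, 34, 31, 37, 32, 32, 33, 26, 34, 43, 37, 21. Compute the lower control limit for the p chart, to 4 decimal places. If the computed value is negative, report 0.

0.0312

p̄ = Σdᵢ / (k·n) = 609 / (19 × 500) = 0.06411
LCL = p̄ − 3·√(p̄(1−p̄)/n) = 0.06411 − 3 × 0.01095 = 0.03124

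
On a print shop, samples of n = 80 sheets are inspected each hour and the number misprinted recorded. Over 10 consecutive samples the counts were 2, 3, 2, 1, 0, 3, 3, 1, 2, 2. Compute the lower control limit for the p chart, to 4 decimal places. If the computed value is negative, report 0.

p̄ = Σdᵢ / (k·n) = 19 / (10 × 80) = 0.02375
LCL = p̄ − 3·√(p̄(1−p̄)/n) = 0.02375 − 3 × 0.01702 = -0.02732 → 0 (negative, so LCL = 0)

0.0000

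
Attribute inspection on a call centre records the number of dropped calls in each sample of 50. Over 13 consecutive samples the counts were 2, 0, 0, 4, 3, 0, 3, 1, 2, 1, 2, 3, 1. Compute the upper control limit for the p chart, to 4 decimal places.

p̄ = Σdᵢ / (k·n) = 22 / (13 × 50) = 0.03385
UCL = p̄ + 3·√(p̄(1−p̄)/n) = 0.03385 + 3 × √(0.03385×0.96615/50) = 0.03385 + 3 × 0.02557 = 0.11057

0.1106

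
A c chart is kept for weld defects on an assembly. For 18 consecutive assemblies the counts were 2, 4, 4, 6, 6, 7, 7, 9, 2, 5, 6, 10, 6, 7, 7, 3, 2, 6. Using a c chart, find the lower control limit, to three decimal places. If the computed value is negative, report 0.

c̄ = (2 + 4 + 4 + 6 + 6 + 7 + 7 + 9 + 2 + 5 + 6 + 10 + 6 + 7 + 7 + 3 + 2 + 6) / 18 = 99 / 18 = 5.5000
LCL = c̄ − 3√c̄ = 5.5000 − 3 × 2.3452 = -1.5356 → 0 (cannot be negative)

0.000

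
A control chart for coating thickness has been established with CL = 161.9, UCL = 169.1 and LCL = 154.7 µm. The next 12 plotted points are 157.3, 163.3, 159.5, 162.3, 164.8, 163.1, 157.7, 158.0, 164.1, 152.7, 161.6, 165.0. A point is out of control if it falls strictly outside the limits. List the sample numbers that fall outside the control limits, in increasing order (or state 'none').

10

Compare each point to [154.7, 169.1]: sample 10 = 152.7 < LCL.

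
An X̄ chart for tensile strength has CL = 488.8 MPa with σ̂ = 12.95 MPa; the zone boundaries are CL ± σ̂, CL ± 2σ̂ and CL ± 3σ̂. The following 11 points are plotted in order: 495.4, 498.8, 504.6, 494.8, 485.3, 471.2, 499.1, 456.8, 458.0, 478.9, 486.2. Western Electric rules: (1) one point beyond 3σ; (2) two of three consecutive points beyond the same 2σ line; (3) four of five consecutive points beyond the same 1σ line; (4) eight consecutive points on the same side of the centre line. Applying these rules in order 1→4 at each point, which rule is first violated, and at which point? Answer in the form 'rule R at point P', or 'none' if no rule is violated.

Zone of each point (C = within 1σ̂, B = 1σ̂–2σ̂, A = 2σ̂–3σ̂, * = beyond 3σ̂; sign = side of CL): 1:+C, 2:+C, 3:+B, 4:+C, 5:-C, 6:-B, 7:+C, 8:-A, 9:-A, 10:-C, 11:-C
Rule 2 (two of three consecutive points beyond the same 2σ limit) is satisfied at point 9.

rule 2 at point 9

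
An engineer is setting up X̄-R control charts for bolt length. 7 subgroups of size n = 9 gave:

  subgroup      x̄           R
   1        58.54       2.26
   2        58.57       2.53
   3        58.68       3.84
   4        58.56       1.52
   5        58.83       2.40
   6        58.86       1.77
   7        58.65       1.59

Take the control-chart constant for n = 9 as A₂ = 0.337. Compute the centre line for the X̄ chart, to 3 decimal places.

58.670

X̄̄ = (58.54 + 58.57 + 58.68 + 58.56 + 58.83 + 58.86 + 58.65) / 7 = 410.6900 / 7 = 58.6700
CL = X̄̄ = 58.6700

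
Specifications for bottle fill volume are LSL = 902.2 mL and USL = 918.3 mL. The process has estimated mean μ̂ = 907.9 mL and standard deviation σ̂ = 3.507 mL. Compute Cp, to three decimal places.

Cp = (USL − LSL) / (6σ̂) = (918.3 − 902.2) / (6 × 3.507) = 16.1000 / 21.0420 = 0.7651

0.765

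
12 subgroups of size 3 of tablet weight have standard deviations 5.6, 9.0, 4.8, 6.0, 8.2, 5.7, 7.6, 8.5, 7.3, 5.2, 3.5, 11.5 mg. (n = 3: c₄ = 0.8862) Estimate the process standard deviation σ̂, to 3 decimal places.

s̄ = (5.6 + 9.0 + 4.8 + 6.0 + 8.2 + 5.7 + 7.6 + 8.5 + 7.3 + 5.2 + 3.5 + 11.5) / 12 = 6.9083
σ̂ = s̄ / c₄ = 6.9083 / 0.8862 = 7.7955

7.795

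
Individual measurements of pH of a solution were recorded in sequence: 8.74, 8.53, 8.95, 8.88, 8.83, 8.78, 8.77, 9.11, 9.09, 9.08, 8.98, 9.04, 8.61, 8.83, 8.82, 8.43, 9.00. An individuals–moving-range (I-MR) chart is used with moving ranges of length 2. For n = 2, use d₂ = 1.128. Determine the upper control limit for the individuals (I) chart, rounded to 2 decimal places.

9.34

X̄ = (8.74 + 8.53 + 8.95 + 8.88 + 8.83 + 8.78 + 8.77 + 9.11 + 9.09 + 9.08 + 8.98 + 9.04 + 8.61 + 8.83 + 8.82 + 8.43 + 9.00) / 17 = 8.8512
Moving ranges: 0.21, 0.42, 0.07, 0.05, 0.05, 0.01, 0.34, 0.02, 0.01, 0.10, 0.06, 0.43, 0.22, 0.01, 0.39, 0.57; M̄R̄ = 2.9600 / 16 = 0.1850
UCL = X̄ + 3·M̄R̄/d₂ = 8.8512 + 3 × 0.1850 / 1.128 = 9.3432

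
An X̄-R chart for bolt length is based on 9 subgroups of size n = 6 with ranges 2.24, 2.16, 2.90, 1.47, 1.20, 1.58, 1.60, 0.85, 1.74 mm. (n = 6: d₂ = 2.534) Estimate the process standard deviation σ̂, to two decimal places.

R̄ = (2.24 + 2.16 + 2.90 + 1.47 + 1.20 + 1.58 + 1.60 + 0.85 + 1.74) / 9 = 1.7489
σ̂ = R̄ / d₂ = 1.7489 / 2.534 = 0.6902

0.69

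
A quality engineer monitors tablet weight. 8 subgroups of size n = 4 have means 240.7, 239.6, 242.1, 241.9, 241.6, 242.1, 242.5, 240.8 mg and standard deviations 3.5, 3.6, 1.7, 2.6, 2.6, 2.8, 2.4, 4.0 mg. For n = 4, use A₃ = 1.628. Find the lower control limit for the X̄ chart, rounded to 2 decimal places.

236.69

X̄̄ = (240.7 + 239.6 + 242.1 + 241.9 + 241.6 + 242.1 + 242.5 + 240.8) / 8 = 241.4125
s̄ = (3.5 + 3.6 + 1.7 + 2.6 + 2.6 + 2.8 + 2.4 + 4.0) / 8 = 2.9000
LCL = X̄̄ − A₃·s̄ = 241.4125 − 1.628 × 2.9000 = 236.6913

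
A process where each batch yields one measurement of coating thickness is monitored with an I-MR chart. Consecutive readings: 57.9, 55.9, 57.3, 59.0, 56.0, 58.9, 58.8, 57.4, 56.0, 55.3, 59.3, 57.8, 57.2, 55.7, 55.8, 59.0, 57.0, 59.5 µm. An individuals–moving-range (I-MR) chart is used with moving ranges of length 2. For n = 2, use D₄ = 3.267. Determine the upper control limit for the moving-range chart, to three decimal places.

Moving ranges: 2.0, 1.4, 1.7, 3.0, 2.9, 0.1, 1.4, 1.4, 0.7, 4.0, 1.5, 0.6, 1.5, 0.1, 3.2, 2.0, 2.5; M̄R̄ = 30.0000 / 17 = 1.7647
UCL_MR = D₄·M̄R̄ = 3.267 × 1.7647 = 5.7653

5.765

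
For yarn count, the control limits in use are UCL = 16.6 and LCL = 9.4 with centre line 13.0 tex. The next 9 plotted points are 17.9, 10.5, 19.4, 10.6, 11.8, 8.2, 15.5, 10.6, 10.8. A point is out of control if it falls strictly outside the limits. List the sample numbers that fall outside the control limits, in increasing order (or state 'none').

Compare each point to [9.4, 16.6]: sample 1 = 17.9 > UCL; sample 3 = 19.4 > UCL; sample 6 = 8.2 < LCL.

1, 3, 6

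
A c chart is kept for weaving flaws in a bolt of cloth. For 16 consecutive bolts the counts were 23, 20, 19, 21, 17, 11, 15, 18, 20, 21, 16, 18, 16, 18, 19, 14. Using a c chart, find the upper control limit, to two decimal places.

30.56

c̄ = (23 + 20 + 19 + 21 + 17 + 11 + 15 + 18 + 20 + 21 + 16 + 18 + 16 + 18 + 19 + 14) / 16 = 286 / 16 = 17.8750
UCL = c̄ + 3√c̄ = 17.8750 + 3 × √17.8750 = 17.8750 + 3 × 4.2279 = 30.5587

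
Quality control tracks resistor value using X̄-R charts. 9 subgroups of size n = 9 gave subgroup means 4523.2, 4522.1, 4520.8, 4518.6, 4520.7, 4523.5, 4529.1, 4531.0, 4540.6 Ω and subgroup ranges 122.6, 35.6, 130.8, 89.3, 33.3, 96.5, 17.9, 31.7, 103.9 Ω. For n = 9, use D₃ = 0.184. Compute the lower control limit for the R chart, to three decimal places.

R̄ = (122.6 + 35.6 + 130.8 + 89.3 + 33.3 + 96.5 + 17.9 + 31.7 + 103.9) / 9 = 661.6000 / 9 = 73.5111
LCL_R = D₃·R̄ = 0.184 × 73.5111 = 13.5260

13.526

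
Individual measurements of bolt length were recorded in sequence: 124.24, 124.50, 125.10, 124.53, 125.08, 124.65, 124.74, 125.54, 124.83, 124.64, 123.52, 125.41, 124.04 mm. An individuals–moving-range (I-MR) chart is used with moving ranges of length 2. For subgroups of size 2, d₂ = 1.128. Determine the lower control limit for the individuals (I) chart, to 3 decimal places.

X̄ = (124.24 + 124.50 + 125.10 + 124.53 + 125.08 + 124.65 + 124.74 + 125.54 + 124.83 + 124.64 + 123.52 + 125.41 + 124.04) / 13 = 124.6785
Moving ranges: 0.26, 0.60, 0.57, 0.55, 0.43, 0.09, 0.80, 0.71, 0.19, 1.12, 1.89, 1.37; M̄R̄ = 8.5800 / 12 = 0.7150
LCL = X̄ − 3·M̄R̄/d₂ = 124.6785 − 3 × 0.7150 / 1.128 = 122.7769

122.777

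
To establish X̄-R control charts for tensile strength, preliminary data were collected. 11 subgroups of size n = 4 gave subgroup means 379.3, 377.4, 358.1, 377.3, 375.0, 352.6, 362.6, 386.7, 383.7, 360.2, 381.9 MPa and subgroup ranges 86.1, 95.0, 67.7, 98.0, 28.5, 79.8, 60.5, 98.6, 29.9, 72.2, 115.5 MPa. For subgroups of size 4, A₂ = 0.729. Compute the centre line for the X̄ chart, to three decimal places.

372.255

X̄̄ = (379.3 + 377.4 + 358.1 + 377.3 + 375.0 + 352.6 + 362.6 + 386.7 + 383.7 + 360.2 + 381.9) / 11 = 4094.8000 / 11 = 372.2545
CL = X̄̄ = 372.2545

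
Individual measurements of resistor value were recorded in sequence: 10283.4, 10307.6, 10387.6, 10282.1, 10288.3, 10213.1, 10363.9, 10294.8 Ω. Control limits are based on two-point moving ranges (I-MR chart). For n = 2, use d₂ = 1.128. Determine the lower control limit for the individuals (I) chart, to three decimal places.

X̄ = (10283.4 + 10307.6 + 10387.6 + 10282.1 + 10288.3 + 10213.1 + 10363.9 + 10294.8) / 8 = 10302.6000
Moving ranges: 24.2, 80.0, 105.5, 6.2, 75.2, 150.8, 69.1; M̄R̄ = 511.0000 / 7 = 73.0000
LCL = X̄ − 3·M̄R̄/d₂ = 10302.6000 − 3 × 73.0000 / 1.128 = 10108.4511

10108.451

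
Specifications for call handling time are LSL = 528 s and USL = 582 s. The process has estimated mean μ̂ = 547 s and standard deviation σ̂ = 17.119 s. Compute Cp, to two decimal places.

0.53

Cp = (USL − LSL) / (6σ̂) = (582 − 528) / (6 × 17.119) = 54.0000 / 102.7140 = 0.5257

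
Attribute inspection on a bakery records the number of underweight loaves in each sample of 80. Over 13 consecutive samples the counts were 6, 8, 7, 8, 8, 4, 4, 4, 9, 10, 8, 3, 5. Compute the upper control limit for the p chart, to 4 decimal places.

p̄ = Σdᵢ / (k·n) = 84 / (13 × 80) = 0.08077
UCL = p̄ + 3·√(p̄(1−p̄)/n) = 0.08077 + 3 × √(0.08077×0.91923/80) = 0.08077 + 3 × 0.03046 = 0.17216

0.1722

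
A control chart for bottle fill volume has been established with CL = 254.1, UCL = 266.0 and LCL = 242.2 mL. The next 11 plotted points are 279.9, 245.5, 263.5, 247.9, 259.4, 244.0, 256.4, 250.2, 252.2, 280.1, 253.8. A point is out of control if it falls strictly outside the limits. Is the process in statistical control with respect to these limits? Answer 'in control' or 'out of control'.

out of control

Compare each point to [242.2, 266.0]: sample 1 = 279.9 > UCL; sample 10 = 280.1 > UCL.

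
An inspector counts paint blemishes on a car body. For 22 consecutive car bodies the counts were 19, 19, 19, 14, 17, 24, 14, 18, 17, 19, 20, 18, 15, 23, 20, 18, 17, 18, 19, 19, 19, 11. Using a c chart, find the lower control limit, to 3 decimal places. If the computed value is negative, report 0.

c̄ = (19 + 19 + 19 + 14 + 17 + 24 + 14 + 18 + 17 + 19 + 20 + 18 + 15 + 23 + 20 + 18 + 17 + 18 + 19 + 19 + 19 + 11) / 22 = 397 / 22 = 18.0455
LCL = c̄ − 3√c̄ = 18.0455 − 3 × 4.2480 = 5.3015

5.301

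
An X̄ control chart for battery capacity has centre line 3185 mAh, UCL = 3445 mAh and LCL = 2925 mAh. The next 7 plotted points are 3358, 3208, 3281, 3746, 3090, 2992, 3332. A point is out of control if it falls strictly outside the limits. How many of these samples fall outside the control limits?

1

Compare each point to [2925, 3445]: sample 4 = 3746 > UCL.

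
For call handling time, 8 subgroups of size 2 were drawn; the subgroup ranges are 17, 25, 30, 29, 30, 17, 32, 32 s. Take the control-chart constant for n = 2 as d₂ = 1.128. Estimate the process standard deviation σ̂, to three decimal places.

23.493

R̄ = (17 + 25 + 30 + 29 + 30 + 17 + 32 + 32) / 8 = 26.5000
σ̂ = R̄ / d₂ = 26.5000 / 1.128 = 23.4929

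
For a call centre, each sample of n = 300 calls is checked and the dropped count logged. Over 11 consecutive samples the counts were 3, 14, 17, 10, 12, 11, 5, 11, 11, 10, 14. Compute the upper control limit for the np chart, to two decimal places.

p̄ = Σdᵢ / (k·n) = 118 / (11 × 300) = 0.03576
UCL = np̄ + 3·√(np̄(1−p̄)) = 10.7273 + 3 × √(10.7273×0.96424) = 10.7273 + 3 × 3.2162 = 20.3758

20.38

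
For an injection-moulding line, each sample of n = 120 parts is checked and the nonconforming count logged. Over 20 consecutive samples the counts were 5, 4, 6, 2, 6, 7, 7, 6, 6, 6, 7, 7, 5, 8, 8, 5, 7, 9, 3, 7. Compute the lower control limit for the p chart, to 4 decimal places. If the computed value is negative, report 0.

p̄ = Σdᵢ / (k·n) = 121 / (20 × 120) = 0.05042
LCL = p̄ − 3·√(p̄(1−p̄)/n) = 0.05042 − 3 × 0.01997 = -0.00951 → 0 (negative, so LCL = 0)

0.0000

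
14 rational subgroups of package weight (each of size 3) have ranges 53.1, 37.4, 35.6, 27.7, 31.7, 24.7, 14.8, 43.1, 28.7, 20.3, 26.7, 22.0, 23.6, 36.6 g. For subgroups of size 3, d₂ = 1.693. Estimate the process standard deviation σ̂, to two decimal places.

17.97

R̄ = (53.1 + 37.4 + 35.6 + 27.7 + 31.7 + 24.7 + 14.8 + 43.1 + 28.7 + 20.3 + 26.7 + 22.0 + 23.6 + 36.6) / 14 = 30.4286
σ̂ = R̄ / d₂ = 30.4286 / 1.693 = 17.9732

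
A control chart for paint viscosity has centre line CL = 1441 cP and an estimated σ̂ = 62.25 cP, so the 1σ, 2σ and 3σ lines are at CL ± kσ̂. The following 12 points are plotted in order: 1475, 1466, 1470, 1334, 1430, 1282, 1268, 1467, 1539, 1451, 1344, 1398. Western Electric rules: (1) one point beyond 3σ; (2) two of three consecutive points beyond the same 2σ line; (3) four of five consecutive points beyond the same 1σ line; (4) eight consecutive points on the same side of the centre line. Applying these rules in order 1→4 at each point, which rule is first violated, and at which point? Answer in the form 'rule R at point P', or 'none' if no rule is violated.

Zone of each point (C = within 1σ̂, B = 1σ̂–2σ̂, A = 2σ̂–3σ̂, * = beyond 3σ̂; sign = side of CL): 1:+C, 2:+C, 3:+C, 4:-B, 5:-C, 6:-A, 7:-A, 8:+C, 9:+B, 10:+C, 11:-B, 12:-C
Rule 2 (two of three consecutive points beyond the same 2σ limit) is satisfied at point 7.

rule 2 at point 7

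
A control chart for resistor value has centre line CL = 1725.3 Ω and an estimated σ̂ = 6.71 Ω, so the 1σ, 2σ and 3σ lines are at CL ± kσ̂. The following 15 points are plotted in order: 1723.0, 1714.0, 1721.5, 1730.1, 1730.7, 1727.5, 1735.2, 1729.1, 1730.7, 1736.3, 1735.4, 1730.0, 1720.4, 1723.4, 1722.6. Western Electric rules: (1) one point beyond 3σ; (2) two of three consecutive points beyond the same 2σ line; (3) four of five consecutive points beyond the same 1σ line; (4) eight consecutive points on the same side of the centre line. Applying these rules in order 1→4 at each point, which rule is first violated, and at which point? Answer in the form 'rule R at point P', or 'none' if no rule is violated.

rule 4 at point 11

Zone of each point (C = within 1σ̂, B = 1σ̂–2σ̂, A = 2σ̂–3σ̂, * = beyond 3σ̂; sign = side of CL): 1:-C, 2:-B, 3:-C, 4:+C, 5:+C, 6:+C, 7:+B, 8:+C, 9:+C, 10:+B, 11:+B, 12:+C, 13:-C, 14:-C, 15:-C
Rule 4 (eight consecutive points on the same side of the centre line) is satisfied at point 11.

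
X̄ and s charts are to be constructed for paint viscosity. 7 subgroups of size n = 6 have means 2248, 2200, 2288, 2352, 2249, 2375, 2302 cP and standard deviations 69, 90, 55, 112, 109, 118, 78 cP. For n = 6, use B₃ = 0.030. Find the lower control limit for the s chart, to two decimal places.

s̄ = (69 + 90 + 55 + 112 + 109 + 118 + 78) / 7 = 90.1429
LCL_s = B₃·s̄ = 0.030 × 90.1429 = 2.7043

2.70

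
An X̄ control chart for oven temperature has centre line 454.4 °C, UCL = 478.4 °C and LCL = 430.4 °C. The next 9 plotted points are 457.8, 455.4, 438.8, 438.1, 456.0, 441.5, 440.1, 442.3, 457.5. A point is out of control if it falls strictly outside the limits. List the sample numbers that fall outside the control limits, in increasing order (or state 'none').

none

All 9 points lie within [430.4, 478.4].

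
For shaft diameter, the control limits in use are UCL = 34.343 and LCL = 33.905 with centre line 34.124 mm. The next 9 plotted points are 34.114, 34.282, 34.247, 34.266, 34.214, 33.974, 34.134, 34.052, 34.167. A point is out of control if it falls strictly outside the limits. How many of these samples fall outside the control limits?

0

All 9 points lie within [33.905, 34.343].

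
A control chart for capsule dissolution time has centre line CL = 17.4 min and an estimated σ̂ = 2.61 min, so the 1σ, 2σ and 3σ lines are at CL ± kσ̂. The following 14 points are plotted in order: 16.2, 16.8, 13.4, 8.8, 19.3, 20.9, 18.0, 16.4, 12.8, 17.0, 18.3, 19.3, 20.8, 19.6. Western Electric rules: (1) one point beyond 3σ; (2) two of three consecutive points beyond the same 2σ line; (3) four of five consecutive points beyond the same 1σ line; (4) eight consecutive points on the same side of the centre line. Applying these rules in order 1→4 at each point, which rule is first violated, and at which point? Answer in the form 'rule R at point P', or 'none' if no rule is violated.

rule 1 at point 4

Zone of each point (C = within 1σ̂, B = 1σ̂–2σ̂, A = 2σ̂–3σ̂, * = beyond 3σ̂; sign = side of CL): 1:-C, 2:-C, 3:-B, 4:-*, 5:+C, 6:+B, 7:+C, 8:-C, 9:-B, 10:-C, 11:+C, 12:+C, 13:+B, 14:+C
Rule 1 (one point beyond the 3σ limits) is satisfied at point 4.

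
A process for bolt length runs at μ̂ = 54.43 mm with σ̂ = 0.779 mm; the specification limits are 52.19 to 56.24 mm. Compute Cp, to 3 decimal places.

0.866

Cp = (USL − LSL) / (6σ̂) = (56.24 − 52.19) / (6 × 0.779) = 4.0500 / 4.6740 = 0.8665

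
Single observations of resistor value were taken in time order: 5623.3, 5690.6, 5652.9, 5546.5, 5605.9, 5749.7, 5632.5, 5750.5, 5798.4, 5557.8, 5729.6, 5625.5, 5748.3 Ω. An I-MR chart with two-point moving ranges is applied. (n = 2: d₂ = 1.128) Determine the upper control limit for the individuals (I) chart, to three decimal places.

5966.436

X̄ = (5623.3 + 5690.6 + 5652.9 + 5546.5 + 5605.9 + 5749.7 + 5632.5 + 5750.5 + 5798.4 + 5557.8 + 5729.6 + 5625.5 + 5748.3) / 13 = 5670.1154
Moving ranges: 67.3, 37.7, 106.4, 59.4, 143.8, 117.2, 118.0, 47.9, 240.6, 171.8, 104.1, 122.8; M̄R̄ = 1337.0000 / 12 = 111.4167
UCL = X̄ + 3·M̄R̄/d₂ = 5670.1154 + 3 × 111.4167 / 1.128 = 5966.4363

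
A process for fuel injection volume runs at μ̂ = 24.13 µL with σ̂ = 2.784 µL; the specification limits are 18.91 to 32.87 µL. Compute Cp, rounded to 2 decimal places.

Cp = (USL − LSL) / (6σ̂) = (32.87 − 18.91) / (6 × 2.784) = 13.9600 / 16.7040 = 0.8357

0.84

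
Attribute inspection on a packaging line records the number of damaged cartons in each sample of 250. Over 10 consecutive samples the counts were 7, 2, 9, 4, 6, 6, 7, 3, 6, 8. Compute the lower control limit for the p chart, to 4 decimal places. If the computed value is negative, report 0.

0.0000

p̄ = Σdᵢ / (k·n) = 58 / (10 × 250) = 0.02320
LCL = p̄ − 3·√(p̄(1−p̄)/n) = 0.02320 − 3 × 0.00952 = -0.00536 → 0 (negative, so LCL = 0)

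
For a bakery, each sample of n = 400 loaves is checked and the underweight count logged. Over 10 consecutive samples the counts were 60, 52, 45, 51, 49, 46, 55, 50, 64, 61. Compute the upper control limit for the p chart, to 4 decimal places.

p̄ = Σdᵢ / (k·n) = 533 / (10 × 400) = 0.13325
UCL = p̄ + 3·√(p̄(1−p̄)/n) = 0.13325 + 3 × √(0.13325×0.86675/400) = 0.13325 + 3 × 0.01699 = 0.18423

0.1842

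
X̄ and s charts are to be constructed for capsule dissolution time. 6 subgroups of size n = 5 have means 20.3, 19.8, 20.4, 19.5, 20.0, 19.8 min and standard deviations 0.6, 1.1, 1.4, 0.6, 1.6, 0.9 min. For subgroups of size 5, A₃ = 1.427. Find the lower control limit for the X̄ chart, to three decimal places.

18.492

X̄̄ = (20.3 + 19.8 + 20.4 + 19.5 + 20.0 + 19.8) / 6 = 19.9667
s̄ = (0.6 + 1.1 + 1.4 + 0.6 + 1.6 + 0.9) / 6 = 1.0333
LCL = X̄̄ − A₃·s̄ = 19.9667 − 1.427 × 1.0333 = 18.4921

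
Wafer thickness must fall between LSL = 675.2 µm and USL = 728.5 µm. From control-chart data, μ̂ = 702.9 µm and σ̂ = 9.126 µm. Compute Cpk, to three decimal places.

0.935

Cpu = (USL − μ̂) / (3σ̂) = (728.5 − 702.9) / (3 × 9.126) = 0.9351; Cpl = (μ̂ − LSL) / (3σ̂) = (702.9 − 675.2) / (3 × 9.126) = 1.0118; Cpk = min(Cpu, Cpl) = 0.9351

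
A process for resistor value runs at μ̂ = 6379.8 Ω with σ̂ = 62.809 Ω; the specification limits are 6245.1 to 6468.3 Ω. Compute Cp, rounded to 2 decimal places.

Cp = (USL − LSL) / (6σ̂) = (6468.3 − 6245.1) / (6 × 62.809) = 223.2000 / 376.8540 = 0.5923

0.59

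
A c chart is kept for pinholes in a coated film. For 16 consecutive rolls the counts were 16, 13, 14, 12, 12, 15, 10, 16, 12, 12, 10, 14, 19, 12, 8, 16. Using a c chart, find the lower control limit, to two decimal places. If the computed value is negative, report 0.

2.29

c̄ = (16 + 13 + 14 + 12 + 12 + 15 + 10 + 16 + 12 + 12 + 10 + 14 + 19 + 12 + 8 + 16) / 16 = 211 / 16 = 13.1875
LCL = c̄ − 3√c̄ = 13.1875 − 3 × 3.6315 = 2.2931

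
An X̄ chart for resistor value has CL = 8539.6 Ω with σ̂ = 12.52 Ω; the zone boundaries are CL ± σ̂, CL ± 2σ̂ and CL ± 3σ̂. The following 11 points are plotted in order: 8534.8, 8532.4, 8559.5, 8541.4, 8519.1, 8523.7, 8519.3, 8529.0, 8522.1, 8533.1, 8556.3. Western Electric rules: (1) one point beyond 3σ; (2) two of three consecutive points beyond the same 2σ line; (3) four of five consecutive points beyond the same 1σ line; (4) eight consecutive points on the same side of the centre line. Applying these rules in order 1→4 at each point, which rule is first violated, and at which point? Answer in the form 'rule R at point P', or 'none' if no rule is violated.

rule 3 at point 9

Zone of each point (C = within 1σ̂, B = 1σ̂–2σ̂, A = 2σ̂–3σ̂, * = beyond 3σ̂; sign = side of CL): 1:-C, 2:-C, 3:+B, 4:+C, 5:-B, 6:-B, 7:-B, 8:-C, 9:-B, 10:-C, 11:+B
Rule 3 (four of five consecutive points beyond the same 1σ limit) is satisfied at point 9.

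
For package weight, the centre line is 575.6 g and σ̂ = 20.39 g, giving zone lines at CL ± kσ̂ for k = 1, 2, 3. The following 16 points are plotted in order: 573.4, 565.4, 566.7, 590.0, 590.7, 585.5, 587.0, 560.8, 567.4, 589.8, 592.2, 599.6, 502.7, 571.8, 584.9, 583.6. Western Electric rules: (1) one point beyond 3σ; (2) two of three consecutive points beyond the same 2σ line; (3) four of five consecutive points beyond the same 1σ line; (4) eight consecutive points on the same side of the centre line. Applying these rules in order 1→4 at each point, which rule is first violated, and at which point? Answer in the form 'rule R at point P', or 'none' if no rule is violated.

Zone of each point (C = within 1σ̂, B = 1σ̂–2σ̂, A = 2σ̂–3σ̂, * = beyond 3σ̂; sign = side of CL): 1:-C, 2:-C, 3:-C, 4:+C, 5:+C, 6:+C, 7:+C, 8:-C, 9:-C, 10:+C, 11:+C, 12:+B, 13:-*, 14:-C, 15:+C, 16:+C
Rule 1 (one point beyond the 3σ limits) is satisfied at point 13.

rule 1 at point 13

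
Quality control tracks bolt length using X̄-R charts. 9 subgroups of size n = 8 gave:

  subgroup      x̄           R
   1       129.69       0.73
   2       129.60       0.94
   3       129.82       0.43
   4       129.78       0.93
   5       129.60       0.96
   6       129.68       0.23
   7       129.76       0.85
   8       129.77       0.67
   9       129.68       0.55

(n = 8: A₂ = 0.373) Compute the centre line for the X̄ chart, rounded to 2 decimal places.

129.71

X̄̄ = (129.69 + 129.60 + 129.82 + 129.78 + 129.60 + 129.68 + 129.76 + 129.77 + 129.68) / 9 = 1167.3800 / 9 = 129.7089
CL = X̄̄ = 129.7089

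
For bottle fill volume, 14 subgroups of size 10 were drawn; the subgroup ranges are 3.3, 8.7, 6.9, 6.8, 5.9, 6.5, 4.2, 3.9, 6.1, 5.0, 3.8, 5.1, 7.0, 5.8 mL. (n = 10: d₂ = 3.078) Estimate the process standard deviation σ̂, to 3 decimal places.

R̄ = (3.3 + 8.7 + 6.9 + 6.8 + 5.9 + 6.5 + 4.2 + 3.9 + 6.1 + 5.0 + 3.8 + 5.1 + 7.0 + 5.8) / 14 = 5.6429
σ̂ = R̄ / d₂ = 5.6429 / 3.078 = 1.8333

1.833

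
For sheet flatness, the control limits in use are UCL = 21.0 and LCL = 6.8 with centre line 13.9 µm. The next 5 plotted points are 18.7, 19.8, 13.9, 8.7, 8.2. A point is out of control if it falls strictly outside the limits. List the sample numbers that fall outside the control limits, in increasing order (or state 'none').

none

All 5 points lie within [6.8, 21.0].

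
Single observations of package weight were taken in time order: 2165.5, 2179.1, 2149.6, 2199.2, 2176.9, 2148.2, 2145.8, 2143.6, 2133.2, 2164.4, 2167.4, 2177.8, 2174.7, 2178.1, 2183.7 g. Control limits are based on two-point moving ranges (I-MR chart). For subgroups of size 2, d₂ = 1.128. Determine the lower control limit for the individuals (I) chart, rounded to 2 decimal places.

2124.89

X̄ = (2165.5 + 2179.1 + 2149.6 + 2199.2 + 2176.9 + 2148.2 + 2145.8 + 2143.6 + 2133.2 + 2164.4 + 2167.4 + 2177.8 + 2174.7 + 2178.1 + 2183.7) / 15 = 2165.8133
Moving ranges: 13.6, 29.5, 49.6, 22.3, 28.7, 2.4, 2.2, 10.4, 31.2, 3.0, 10.4, 3.1, 3.4, 5.6; M̄R̄ = 215.4000 / 14 = 15.3857
LCL = X̄ − 3·M̄R̄/d₂ = 2165.8133 − 3 × 15.3857 / 1.128 = 2124.8939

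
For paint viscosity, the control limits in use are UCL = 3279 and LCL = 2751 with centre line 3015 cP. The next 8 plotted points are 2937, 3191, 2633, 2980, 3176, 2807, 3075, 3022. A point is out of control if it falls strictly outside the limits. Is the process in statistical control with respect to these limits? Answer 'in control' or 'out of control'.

out of control

Compare each point to [2751, 3279]: sample 3 = 2633 < LCL.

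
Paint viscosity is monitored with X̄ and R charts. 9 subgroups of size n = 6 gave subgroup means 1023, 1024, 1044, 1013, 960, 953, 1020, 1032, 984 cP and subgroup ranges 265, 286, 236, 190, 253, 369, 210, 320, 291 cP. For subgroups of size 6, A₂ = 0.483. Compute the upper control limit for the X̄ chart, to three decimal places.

1135.762

X̄̄ = (1023 + 1024 + 1044 + 1013 + 960 + 953 + 1020 + 1032 + 984) / 9 = 9053.0000 / 9 = 1005.8889
R̄ = (265 + 286 + 236 + 190 + 253 + 369 + 210 + 320 + 291) / 9 = 2420.0000 / 9 = 268.8889
UCL = X̄̄ + A₂·R̄ = 1005.8889 + 0.483 × 268.8889 = 1135.7622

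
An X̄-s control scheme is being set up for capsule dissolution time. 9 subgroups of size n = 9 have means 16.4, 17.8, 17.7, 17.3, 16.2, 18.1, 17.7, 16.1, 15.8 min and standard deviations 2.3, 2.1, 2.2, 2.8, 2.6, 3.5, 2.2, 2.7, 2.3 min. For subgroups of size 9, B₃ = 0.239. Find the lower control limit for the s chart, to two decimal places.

0.60

s̄ = (2.3 + 2.1 + 2.2 + 2.8 + 2.6 + 3.5 + 2.2 + 2.7 + 2.3) / 9 = 2.5222
LCL_s = B₃·s̄ = 0.239 × 2.5222 = 0.6028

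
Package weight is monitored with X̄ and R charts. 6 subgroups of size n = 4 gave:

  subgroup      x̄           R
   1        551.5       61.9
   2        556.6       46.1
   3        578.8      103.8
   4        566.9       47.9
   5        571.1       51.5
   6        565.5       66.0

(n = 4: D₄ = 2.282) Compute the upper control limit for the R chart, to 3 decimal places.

R̄ = (61.9 + 46.1 + 103.8 + 47.9 + 51.5 + 66.0) / 6 = 377.2000 / 6 = 62.8667
UCL_R = D₄·R̄ = 2.282 × 62.8667 = 143.4617

143.462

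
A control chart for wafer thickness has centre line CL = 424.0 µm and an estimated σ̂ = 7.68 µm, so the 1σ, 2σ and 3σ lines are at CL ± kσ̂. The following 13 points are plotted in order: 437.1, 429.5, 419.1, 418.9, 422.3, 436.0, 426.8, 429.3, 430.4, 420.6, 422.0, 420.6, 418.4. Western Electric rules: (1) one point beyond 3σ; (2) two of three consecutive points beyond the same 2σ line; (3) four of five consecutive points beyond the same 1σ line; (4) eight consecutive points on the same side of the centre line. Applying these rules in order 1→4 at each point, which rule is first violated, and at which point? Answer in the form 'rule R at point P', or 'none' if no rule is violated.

none

Zone of each point (C = within 1σ̂, B = 1σ̂–2σ̂, A = 2σ̂–3σ̂, * = beyond 3σ̂; sign = side of CL): 1:+B, 2:+C, 3:-C, 4:-C, 5:-C, 6:+B, 7:+C, 8:+C, 9:+C, 10:-C, 11:-C, 12:-C, 13:-C
No rule fires across all 13 points.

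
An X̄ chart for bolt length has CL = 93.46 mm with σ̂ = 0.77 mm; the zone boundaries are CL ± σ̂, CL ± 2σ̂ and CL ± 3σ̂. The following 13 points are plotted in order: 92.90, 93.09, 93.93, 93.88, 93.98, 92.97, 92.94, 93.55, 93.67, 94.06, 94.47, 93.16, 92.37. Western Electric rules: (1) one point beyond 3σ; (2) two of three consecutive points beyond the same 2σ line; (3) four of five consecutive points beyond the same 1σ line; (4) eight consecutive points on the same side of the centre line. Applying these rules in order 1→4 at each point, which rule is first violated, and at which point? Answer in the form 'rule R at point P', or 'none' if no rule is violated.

Zone of each point (C = within 1σ̂, B = 1σ̂–2σ̂, A = 2σ̂–3σ̂, * = beyond 3σ̂; sign = side of CL): 1:-C, 2:-C, 3:+C, 4:+C, 5:+C, 6:-C, 7:-C, 8:+C, 9:+C, 10:+C, 11:+B, 12:-C, 13:-B
No rule fires across all 13 points.

none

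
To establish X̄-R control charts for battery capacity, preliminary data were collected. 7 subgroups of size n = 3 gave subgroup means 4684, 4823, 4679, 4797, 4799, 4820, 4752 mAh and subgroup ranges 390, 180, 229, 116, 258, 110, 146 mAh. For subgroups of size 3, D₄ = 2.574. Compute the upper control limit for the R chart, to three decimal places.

R̄ = (390 + 180 + 229 + 116 + 258 + 110 + 146) / 7 = 1429.0000 / 7 = 204.1429
UCL_R = D₄·R̄ = 2.574 × 204.1429 = 525.4637

525.464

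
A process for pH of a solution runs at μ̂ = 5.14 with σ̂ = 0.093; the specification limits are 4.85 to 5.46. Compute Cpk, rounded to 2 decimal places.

1.04

Cpu = (USL − μ̂) / (3σ̂) = (5.46 − 5.14) / (3 × 0.093) = 1.1470; Cpl = (μ̂ − LSL) / (3σ̂) = (5.14 − 4.85) / (3 × 0.093) = 1.0394; Cpk = min(Cpu, Cpl) = 1.0394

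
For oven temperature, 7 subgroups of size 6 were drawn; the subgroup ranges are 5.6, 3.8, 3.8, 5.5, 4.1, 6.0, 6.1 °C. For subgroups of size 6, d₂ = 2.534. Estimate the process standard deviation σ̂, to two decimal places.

R̄ = (5.6 + 3.8 + 3.8 + 5.5 + 4.1 + 6.0 + 6.1) / 7 = 4.9857
σ̂ = R̄ / d₂ = 4.9857 / 2.534 = 1.9675

1.97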